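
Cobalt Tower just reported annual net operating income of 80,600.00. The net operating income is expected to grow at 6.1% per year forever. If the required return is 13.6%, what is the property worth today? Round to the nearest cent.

D₁ = D₀ × (1 + g) = 80,600.00 × 1.061 = 85,516.6000
Growing perpetuity: P = D₁ / (r − g) = 85,516.6000 / (0.136 − 0.061) = 1,140,221.33

1140221.33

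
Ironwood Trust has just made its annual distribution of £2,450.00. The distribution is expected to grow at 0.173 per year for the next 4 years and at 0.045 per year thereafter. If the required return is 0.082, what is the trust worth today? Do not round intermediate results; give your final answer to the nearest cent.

£107620.50

D_1 = 2873.85000
D_2 = 3371.02605
D_3 = 3954.21356
D_4 = 4638.29250
Terminal value at year 4: TV = D_4×(1+g_2)/(r−g_2) = 4847.01566/0.037 = 131000.42337
P_0 = D_1/(1+r)^1 + D_2/(1+r)^2 + D_3/(1+r)^3 + D_4/(1+r)^4 + TV/(1+r)^4
    = 2656.05360 + 2879.43704 + 3121.60781 + 3384.14599 + 95579.25832 = 107620.50276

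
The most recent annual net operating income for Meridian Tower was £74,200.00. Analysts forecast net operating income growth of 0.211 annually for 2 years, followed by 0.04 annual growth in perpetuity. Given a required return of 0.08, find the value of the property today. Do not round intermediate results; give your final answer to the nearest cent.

£2602085.79

D_1 = 89856.20000
D_2 = 108815.85820
Terminal value at year 2: TV = D_2×(1+g_2)/(r−g_2) = 113168.49253/0.04 = 2829212.31320
P_0 = D_1/(1+r)^1 + D_2/(1+r)^2 + TV/(1+r)^2
    = 83200.18519 + 93292.05950 + 2425593.54698 = 2602085.79167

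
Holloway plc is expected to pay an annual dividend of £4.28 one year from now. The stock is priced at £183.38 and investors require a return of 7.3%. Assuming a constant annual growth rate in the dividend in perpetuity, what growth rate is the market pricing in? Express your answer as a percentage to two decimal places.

4.97%

P = D₁/(r−g) ⇒ g = r − D₁/P = 0.073 − £4.28/£183.38 = 0.049660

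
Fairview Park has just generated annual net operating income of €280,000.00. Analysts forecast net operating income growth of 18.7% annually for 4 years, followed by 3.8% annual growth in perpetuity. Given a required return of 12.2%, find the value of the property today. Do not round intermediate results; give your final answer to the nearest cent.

D_1 = 332360.00000
D_2 = 394511.32000
D_3 = 468284.93684
D_4 = 555854.22003
Terminal value at year 4: TV = D_4×(1+g_2)/(r−g_2) = 576976.68039/0.084 = 6868770.00465
P_0 = D_1/(1+r)^1 + D_2/(1+r)^2 + D_3/(1+r)^3 + D_4/(1+r)^4 + TV/(1+r)^4
    = 296221.03387 + 313381.78895 + 331536.70542 + 350743.37730 + 4334186.01955 = 5626068.92509

€5626068.93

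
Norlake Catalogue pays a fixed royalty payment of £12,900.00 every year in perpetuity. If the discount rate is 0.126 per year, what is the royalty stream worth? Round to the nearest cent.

£102380.95

Level perpetuity: PV = C / r = £12,900.00 / 0.126 = £102,380.95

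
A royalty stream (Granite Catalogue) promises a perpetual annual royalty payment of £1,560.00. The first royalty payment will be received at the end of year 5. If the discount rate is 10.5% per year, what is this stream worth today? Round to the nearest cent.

Value at end of year 4: C / r = £1,560.00 / 0.105 = £14,857.1429
Discount to today: PV = £14,857.1429 / (1 + 0.105)^4 = £14,857.1429 / 1.490902 = £9,965.20

£9965.20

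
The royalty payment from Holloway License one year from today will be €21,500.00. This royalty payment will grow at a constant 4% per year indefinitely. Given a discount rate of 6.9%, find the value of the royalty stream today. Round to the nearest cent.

Growing perpetuity: P = D₁ / (r − g) = €21,500.0000 / (0.069 − 0.04) = €741,379.31

€741379.31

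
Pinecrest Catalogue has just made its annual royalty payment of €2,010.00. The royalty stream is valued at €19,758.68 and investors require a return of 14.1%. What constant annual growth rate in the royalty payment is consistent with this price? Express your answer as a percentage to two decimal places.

P = D₀(1+g)/(r−g) ⇒ P(r−g) = D₀(1+g) ⇒ g(P+D₀) = P·r − D₀
g = (P·r − D₀)/(P + D₀) = (€19,758.68×0.141 − €2,010.00) / (€19,758.68 + €2,010.00) = 0.035646

3.56%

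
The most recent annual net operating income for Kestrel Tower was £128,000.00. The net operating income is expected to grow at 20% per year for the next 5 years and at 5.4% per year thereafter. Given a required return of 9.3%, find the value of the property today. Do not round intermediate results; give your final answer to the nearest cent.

£6372489.91

D_1 = 153600.00000
D_2 = 184320.00000
D_3 = 221184.00000
D_4 = 265420.80000
D_5 = 318504.96000
Terminal value at year 5: TV = D_5×(1+g_2)/(r−g_2) = 335704.22784/0.039 = 8607800.71385
P_0 = D_1/(1+r)^1 + D_2/(1+r)^2 + D_3/(1+r)^3 + D_4/(1+r)^4 + D_5/(1+r)^5 + TV/(1+r)^5
    = 140530.64959 + 154287.99589 + 169392.12723 + 185974.88809 + 204181.02992 + 5518123.21893 = 6372489.90965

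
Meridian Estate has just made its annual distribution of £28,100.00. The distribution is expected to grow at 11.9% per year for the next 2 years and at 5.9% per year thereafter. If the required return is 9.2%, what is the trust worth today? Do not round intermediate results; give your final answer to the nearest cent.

£1005199.60

D_1 = 31443.90000
D_2 = 35185.72410
Terminal value at year 2: TV = D_2×(1+g_2)/(r−g_2) = 37261.68182/0.033 = 1129141.87339
P_0 = D_1/(1+r)^1 + D_2/(1+r)^2 + TV/(1+r)^2
    = 28794.78022 + 29506.73907 + 946898.08111 = 1005199.60040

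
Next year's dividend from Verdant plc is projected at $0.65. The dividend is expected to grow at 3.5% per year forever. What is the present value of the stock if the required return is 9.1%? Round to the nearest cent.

Growing perpetuity: P = D₁ / (r − g) = $0.6500 / (0.091 − 0.035) = $11.61

$11.61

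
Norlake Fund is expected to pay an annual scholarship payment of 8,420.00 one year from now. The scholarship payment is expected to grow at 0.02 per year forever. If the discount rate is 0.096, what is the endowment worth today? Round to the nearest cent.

110789.47

Growing perpetuity: P = D₁ / (r − g) = 8,420.0000 / (0.096 − 0.02) = 110,789.47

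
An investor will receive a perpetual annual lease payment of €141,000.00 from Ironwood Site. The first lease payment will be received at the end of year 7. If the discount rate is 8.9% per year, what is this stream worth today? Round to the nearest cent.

€949864.87

Value at end of year 6: C / r = €141,000.00 / 0.089 = €1,584,269.6629
Discount to today: PV = €1,584,269.6629 / (1 + 0.089)^6 = €1,584,269.6629 / 1.667890 = €949,864.87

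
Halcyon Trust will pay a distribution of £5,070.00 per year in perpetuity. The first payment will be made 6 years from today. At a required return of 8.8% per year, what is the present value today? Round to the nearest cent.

£37790.34

Value at end of year 5: C / r = £5,070.00 / 0.088 = £57,613.6364
Discount to today: PV = £57,613.6364 / (1 + 0.088)^5 = £57,613.6364 / 1.524560 = £37,790.34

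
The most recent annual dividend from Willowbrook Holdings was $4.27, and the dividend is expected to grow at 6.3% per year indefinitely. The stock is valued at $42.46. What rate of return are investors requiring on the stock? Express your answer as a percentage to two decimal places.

D₁ = $4.27 × 1.063 = $4.5390
P = D₁/(r − g) ⇒ r = D₁/P + g = $4.5390/$42.46 + 0.063 = 0.106901 + 0.063 = 0.169901

16.99%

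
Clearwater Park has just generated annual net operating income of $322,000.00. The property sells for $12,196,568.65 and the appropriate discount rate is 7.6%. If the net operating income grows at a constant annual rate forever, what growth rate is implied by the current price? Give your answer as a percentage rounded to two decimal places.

4.83%

P = D₀(1+g)/(r−g) ⇒ P(r−g) = D₀(1+g) ⇒ g(P+D₀) = P·r − D₀
g = (P·r − D₀)/(P + D₀) = ($12,196,568.65×0.076 − $322,000.00) / ($12,196,568.65 + $322,000.00) = 0.048323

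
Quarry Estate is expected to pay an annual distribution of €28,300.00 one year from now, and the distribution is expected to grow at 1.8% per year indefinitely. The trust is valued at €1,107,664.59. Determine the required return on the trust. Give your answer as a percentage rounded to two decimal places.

4.35%

P = D₁/(r − g) ⇒ r = D₁/P + g = €28,300.0000/€1,107,664.59 + 0.018 = 0.025549 + 0.018 = 0.043549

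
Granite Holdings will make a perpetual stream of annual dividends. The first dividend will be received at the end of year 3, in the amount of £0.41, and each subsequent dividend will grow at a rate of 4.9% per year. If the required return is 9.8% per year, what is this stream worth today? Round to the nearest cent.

£6.94

Value at end of year 2: C₁ / (r − g) = £0.41 / (0.098 − 0.049) = £8.3673
Discount to today: PV = £8.3673 / (1 + 0.098)^2 = £8.3673 / 1.205604 = £6.94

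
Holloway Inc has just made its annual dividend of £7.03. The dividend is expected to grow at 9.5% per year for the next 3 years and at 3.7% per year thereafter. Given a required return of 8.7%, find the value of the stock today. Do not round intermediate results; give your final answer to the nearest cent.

£170.45

D_1 = 7.69785
D_2 = 8.42915
D_3 = 9.22991
Terminal value at year 3: TV = D_3×(1+g_2)/(r−g_2) = 9.57142/0.05 = 191.42843
P_0 = D_1/(1+r)^1 + D_2/(1+r)^2 + D_3/(1+r)^3 + TV/(1+r)^3
    = 7.08174 + 7.13386 + 7.18636 + 149.04513 = 170.44709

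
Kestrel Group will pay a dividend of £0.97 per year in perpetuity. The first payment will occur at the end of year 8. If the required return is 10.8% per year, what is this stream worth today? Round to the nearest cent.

£4.38

Value at end of year 7: C / r = £0.97 / 0.108 = £8.9815
Discount to today: PV = £8.9815 / (1 + 0.108)^7 = £8.9815 / 2.050115 = £4.38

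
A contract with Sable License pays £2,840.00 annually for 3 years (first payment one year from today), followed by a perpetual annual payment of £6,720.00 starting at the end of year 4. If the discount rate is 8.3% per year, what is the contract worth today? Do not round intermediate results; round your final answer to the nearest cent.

PV of 3-year annuity: £2,840.00 × [1 − (1+0.083)^−3] / 0.083 = 7279.51693
Perpetuity value at year 3: £6,720.00 / 0.083 = 80963.85542
PV of perpetuity: 80963.85542 / (1+0.083)^3 = 63739.08296
Total PV = 7279.51693 + 63739.08296 = 71018.59989

£71018.60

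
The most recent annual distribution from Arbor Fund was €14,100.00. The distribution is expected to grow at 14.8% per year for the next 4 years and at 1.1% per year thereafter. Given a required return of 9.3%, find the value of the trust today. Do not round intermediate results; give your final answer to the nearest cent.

€275426.01

D_1 = 16186.80000
D_2 = 18582.44640
D_3 = 21332.64847
D_4 = 24489.88044
Terminal value at year 4: TV = D_4×(1+g_2)/(r−g_2) = 24759.26913/0.082 = 301942.30640
P_0 = D_1/(1+r)^1 + D_2/(1+r)^2 + D_3/(1+r)^3 + D_4/(1+r)^4 + TV/(1+r)^4
    = 14809.51510 + 15554.73315 + 16337.45074 + 17159.55484 + 211564.75545 = 275426.00927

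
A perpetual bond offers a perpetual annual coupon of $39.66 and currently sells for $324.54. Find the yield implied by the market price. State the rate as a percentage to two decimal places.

P = C/r ⇒ r = C/P = $39.66/$324.54 = 0.122204

12.22%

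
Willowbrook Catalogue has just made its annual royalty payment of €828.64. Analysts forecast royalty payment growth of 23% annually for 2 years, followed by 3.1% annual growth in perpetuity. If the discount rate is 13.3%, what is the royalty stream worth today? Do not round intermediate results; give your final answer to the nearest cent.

€11747.49

D_1 = 1019.22720
D_2 = 1253.64946
Terminal value at year 2: TV = D_2×(1+g_2)/(r−g_2) = 1292.51259/0.102 = 12671.69205
P_0 = D_1/(1+r)^1 + D_2/(1+r)^2 + TV/(1+r)^2
    = 899.58270 + 976.59905 + 9871.30999 = 11747.49174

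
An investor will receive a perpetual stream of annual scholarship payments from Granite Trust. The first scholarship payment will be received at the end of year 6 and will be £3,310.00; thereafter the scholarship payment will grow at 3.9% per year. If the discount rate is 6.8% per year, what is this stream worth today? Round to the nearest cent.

Value at end of year 5: C₁ / (r − g) = £3,310.00 / (0.068 − 0.039) = £114,137.9310
Discount to today: PV = £114,137.9310 / (1 + 0.068)^5 = £114,137.9310 / 1.389493 = £82,143.60

£82143.60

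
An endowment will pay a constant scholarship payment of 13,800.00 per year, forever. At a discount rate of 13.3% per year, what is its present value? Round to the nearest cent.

Level perpetuity: PV = C / r = 13,800.00 / 0.133 = 103,759.40

103759.40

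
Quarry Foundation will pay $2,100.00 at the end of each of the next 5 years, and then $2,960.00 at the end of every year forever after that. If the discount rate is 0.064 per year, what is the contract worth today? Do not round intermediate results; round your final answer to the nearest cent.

$42666.45

PV of 5-year annuity: $2,100.00 × [1 − (1+0.064)^−5] / 0.064 = 8750.53000
Perpetuity value at year 5: $2,960.00 / 0.064 = 46250.00000
PV of perpetuity: 46250.00000 / (1+0.064)^5 = 33915.91962
Total PV = 8750.53000 + 33915.91962 = 42666.44962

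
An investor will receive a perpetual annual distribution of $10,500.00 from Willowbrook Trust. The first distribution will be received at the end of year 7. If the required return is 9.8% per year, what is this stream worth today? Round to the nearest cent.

$61143.34

Value at end of year 6: C / r = $10,500.00 / 0.098 = $107,142.8571
Discount to today: PV = $107,142.8571 / (1 + 0.098)^6 = $107,142.8571 / 1.752323 = $61,143.34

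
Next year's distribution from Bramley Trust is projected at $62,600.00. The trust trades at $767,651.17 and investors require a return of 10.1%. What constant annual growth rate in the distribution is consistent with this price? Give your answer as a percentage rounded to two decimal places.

P = D₁/(r−g) ⇒ g = r − D₁/P = 0.101 − $62,600.00/$767,651.17 = 0.019453

1.95%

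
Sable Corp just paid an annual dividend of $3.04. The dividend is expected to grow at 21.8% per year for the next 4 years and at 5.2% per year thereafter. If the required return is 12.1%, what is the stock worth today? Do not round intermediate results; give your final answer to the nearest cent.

D_1 = 3.70272
D_2 = 4.50991
D_3 = 5.49307
D_4 = 6.69056
Terminal value at year 4: TV = D_4×(1+g_2)/(r−g_2) = 7.03847/0.069 = 102.00686
P_0 = D_1/(1+r)^1 + D_2/(1+r)^2 + D_3/(1+r)^3 + D_4/(1+r)^4 + TV/(1+r)^4
    = 3.30305 + 3.58886 + 3.89941 + 4.23682 + 64.59619 = 79.62434

$79.62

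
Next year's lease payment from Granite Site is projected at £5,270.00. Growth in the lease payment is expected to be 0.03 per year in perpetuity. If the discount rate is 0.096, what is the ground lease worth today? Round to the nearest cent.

Growing perpetuity: P = D₁ / (r − g) = £5,270.0000 / (0.096 − 0.03) = £79,848.48

£79848.48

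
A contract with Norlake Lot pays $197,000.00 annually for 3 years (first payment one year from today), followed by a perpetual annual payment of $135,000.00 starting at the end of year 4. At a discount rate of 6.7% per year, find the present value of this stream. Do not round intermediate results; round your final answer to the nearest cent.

PV of 3-year annuity: $197,000.00 × [1 − (1+0.067)^−3] / 0.067 = 519837.08511
Perpetuity value at year 3: $135,000.00 / 0.067 = 2014925.37313
PV of perpetuity: 2014925.37313 / (1+0.067)^3 = 1658691.83765
Total PV = 519837.08511 + 1658691.83765 = 2178528.92276

$2178528.92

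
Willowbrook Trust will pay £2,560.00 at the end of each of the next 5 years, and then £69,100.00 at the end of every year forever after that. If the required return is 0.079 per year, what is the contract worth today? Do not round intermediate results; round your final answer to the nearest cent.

PV of 5-year annuity: £2,560.00 × [1 − (1+0.079)^−5] / 0.079 = 10248.33405
Perpetuity value at year 5: £69,100.00 / 0.079 = 874683.54430
PV of perpetuity: 874683.54430 / (1+0.079)^5 = 598058.59010
Total PV = 10248.33405 + 598058.59010 = 608306.92415

£608306.92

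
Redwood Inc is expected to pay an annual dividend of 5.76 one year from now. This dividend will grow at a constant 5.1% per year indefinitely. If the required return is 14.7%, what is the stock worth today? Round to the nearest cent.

Growing perpetuity: P = D₁ / (r − g) = 5.7600 / (0.147 − 0.051) = 60.00

60.00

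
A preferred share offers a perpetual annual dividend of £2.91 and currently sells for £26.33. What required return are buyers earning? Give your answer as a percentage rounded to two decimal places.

P = C/r ⇒ r = C/P = £2.91/£26.33 = 0.110520

11.05%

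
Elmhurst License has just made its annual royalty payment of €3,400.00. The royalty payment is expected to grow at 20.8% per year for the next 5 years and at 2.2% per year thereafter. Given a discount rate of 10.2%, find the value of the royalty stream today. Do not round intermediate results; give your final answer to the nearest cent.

€91330.97

D_1 = 4107.20000
D_2 = 4961.49760
D_3 = 5993.48910
D_4 = 7240.13483
D_5 = 8746.08288
Terminal value at year 5: TV = D_5×(1+g_2)/(r−g_2) = 8938.49670/0.08 = 111731.20878
P_0 = D_1/(1+r)^1 + D_2/(1+r)^2 + D_3/(1+r)^3 + D_4/(1+r)^4 + D_5/(1+r)^5 + TV/(1+r)^5
    = 3727.04174 + 4085.54122 + 4478.52431 + 4909.30796 + 5381.52814 + 68749.02204 = 91330.96542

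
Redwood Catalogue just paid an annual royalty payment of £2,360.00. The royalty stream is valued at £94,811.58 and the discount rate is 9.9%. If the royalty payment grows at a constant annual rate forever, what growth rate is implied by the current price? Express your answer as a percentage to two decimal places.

7.23%

P = D₀(1+g)/(r−g) ⇒ P(r−g) = D₀(1+g) ⇒ g(P+D₀) = P·r − D₀
g = (P·r − D₀)/(P + D₀) = (£94,811.58×0.099 − £2,360.00) / (£94,811.58 + £2,360.00) = 0.072309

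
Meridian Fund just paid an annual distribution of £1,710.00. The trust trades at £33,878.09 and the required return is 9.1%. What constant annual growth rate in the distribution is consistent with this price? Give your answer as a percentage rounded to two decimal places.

P = D₀(1+g)/(r−g) ⇒ P(r−g) = D₀(1+g) ⇒ g(P+D₀) = P·r − D₀
g = (P·r − D₀)/(P + D₀) = (£33,878.09×0.091 − £1,710.00) / (£33,878.09 + £1,710.00) = 0.038578

3.86%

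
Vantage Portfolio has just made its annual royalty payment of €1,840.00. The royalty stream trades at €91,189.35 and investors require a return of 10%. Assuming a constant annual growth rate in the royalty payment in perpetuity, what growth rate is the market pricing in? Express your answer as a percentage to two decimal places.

P = D₀(1+g)/(r−g) ⇒ P(r−g) = D₀(1+g) ⇒ g(P+D₀) = P·r − D₀
g = (P·r − D₀)/(P + D₀) = (€91,189.35×0.1 − €1,840.00) / (€91,189.35 + €1,840.00) = 0.078243

7.82%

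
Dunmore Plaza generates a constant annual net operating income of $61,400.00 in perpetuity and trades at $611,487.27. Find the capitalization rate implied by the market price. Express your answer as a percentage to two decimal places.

10.04%

P = C/r ⇒ r = C/P = $61,400.00/$611,487.27 = 0.100411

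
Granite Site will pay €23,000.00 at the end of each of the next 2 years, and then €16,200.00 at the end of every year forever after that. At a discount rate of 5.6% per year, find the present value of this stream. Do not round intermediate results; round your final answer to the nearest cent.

PV of 2-year annuity: €23,000.00 × [1 − (1+0.056)^−2] / 0.056 = 42405.58999
Perpetuity value at year 2: €16,200.00 / 0.056 = 289285.71429
PV of perpetuity: 289285.71429 / (1+0.056)^2 = 259417.42916
Total PV = 42405.58999 + 259417.42916 = 301823.01915

€301823.02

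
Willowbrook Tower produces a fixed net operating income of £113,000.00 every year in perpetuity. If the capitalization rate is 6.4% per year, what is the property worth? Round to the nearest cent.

Level perpetuity: PV = C / r = £113,000.00 / 0.064 = £1,765,625.00

£1765625.00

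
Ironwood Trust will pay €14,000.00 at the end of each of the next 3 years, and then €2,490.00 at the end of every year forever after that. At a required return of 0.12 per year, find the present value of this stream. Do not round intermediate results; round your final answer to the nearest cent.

€48395.08

PV of 3-year annuity: €14,000.00 × [1 − (1+0.12)^−3] / 0.12 = 33625.63776
Perpetuity value at year 3: €2,490.00 / 0.12 = 20750.00000
PV of perpetuity: 20750.00000 / (1+0.12)^3 = 14769.44014
Total PV = 33625.63776 + 14769.44014 = 48395.07790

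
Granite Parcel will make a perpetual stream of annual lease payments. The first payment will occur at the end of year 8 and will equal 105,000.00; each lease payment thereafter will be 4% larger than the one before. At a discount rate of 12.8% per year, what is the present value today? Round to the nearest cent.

513502.93

Value at end of year 7: C₁ / (r − g) = 105,000.00 / (0.128 − 0.04) = 1,193,181.8182
Discount to today: PV = 1,193,181.8182 / (1 + 0.128)^7 = 1,193,181.8182 / 2.323612 = 513,502.93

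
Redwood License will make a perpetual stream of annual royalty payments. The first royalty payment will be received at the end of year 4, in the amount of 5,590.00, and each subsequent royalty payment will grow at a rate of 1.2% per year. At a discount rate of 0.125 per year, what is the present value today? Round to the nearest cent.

34743.68

Value at end of year 3: C₁ / (r − g) = 5,590.00 / (0.125 − 0.012) = 49,469.0265
Discount to today: PV = 49,469.0265 / (1 + 0.125)^3 = 49,469.0265 / 1.423828 = 34,743.68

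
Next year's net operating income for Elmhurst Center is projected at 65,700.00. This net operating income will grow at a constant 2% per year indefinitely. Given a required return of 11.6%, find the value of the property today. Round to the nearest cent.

684375.00

Growing perpetuity: P = D₁ / (r − g) = 65,700.0000 / (0.116 − 0.02) = 684,375.00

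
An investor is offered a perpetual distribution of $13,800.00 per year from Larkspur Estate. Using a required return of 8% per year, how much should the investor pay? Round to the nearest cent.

$172500.00

Level perpetuity: PV = C / r = $13,800.00 / 0.08 = $172,500.00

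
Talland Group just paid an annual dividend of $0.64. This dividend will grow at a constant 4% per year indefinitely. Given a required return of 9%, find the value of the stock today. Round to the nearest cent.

D₁ = D₀ × (1 + g) = $0.64 × 1.04 = $0.6656
Growing perpetuity: P = D₁ / (r − g) = $0.6656 / (0.09 − 0.04) = $13.31

$13.31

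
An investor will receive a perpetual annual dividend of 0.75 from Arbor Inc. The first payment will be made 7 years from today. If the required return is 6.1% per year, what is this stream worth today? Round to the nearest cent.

8.62

Value at end of year 6: C / r = 0.75 / 0.061 = 12.2951
Discount to today: PV = 12.2951 / (1 + 0.061)^6 = 12.2951 / 1.426567 = 8.62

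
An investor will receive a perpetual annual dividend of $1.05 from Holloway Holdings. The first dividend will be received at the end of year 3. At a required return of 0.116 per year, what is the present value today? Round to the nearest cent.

Value at end of year 2: C / r = $1.05 / 0.116 = $9.0517
Discount to today: PV = $9.0517 / (1 + 0.116)^2 = $9.0517 / 1.245456 = $7.27

$7.27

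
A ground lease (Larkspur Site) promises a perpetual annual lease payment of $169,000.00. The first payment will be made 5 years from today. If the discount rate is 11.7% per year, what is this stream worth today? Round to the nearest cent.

Value at end of year 4: C / r = $169,000.00 / 0.117 = $1,444,444.4444
Discount to today: PV = $1,444,444.4444 / (1 + 0.117)^4 = $1,444,444.4444 / 1.556728 = $927,872.17

$927872.17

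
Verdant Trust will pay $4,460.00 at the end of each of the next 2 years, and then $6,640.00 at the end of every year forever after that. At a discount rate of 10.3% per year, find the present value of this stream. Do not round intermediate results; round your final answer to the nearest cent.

$60697.73

PV of 2-year annuity: $4,460.00 × [1 − (1+0.103)^−2] / 0.103 = 7709.44486
Perpetuity value at year 2: $6,640.00 / 0.103 = 64466.01942
PV of perpetuity: 64466.01942 / (1+0.103)^2 = 52988.28088
Total PV = 7709.44486 + 52988.28088 = 60697.72574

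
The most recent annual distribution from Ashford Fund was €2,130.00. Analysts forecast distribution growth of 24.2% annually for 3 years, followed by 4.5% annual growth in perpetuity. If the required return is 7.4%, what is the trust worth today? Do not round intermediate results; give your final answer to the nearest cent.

€127305.49

D_1 = 2645.46000
D_2 = 3285.66132
D_3 = 4080.79136
Terminal value at year 3: TV = D_3×(1+g_2)/(r−g_2) = 4264.42697/0.029 = 147049.20588
P_0 = D_1/(1+r)^1 + D_2/(1+r)^2 + D_3/(1+r)^3 + TV/(1+r)^3
    = 2463.18436 + 2848.48694 + 3294.06031 + 118699.75961 = 127305.49122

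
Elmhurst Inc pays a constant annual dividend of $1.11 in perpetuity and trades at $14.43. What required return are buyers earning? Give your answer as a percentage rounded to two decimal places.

7.69%

P = C/r ⇒ r = C/P = $1.11/$14.43 = 0.076923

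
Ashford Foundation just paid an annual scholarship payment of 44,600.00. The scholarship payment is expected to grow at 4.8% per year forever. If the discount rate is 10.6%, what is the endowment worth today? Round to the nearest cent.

805875.86

D₁ = D₀ × (1 + g) = 44,600.00 × 1.048 = 46,740.8000
Growing perpetuity: P = D₁ / (r − g) = 46,740.8000 / (0.106 − 0.048) = 805,875.86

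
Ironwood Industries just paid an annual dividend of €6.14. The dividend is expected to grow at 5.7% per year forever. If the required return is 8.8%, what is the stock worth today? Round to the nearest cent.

€209.35

D₁ = D₀ × (1 + g) = €6.14 × 1.057 = €6.4900
Growing perpetuity: P = D₁ / (r − g) = €6.4900 / (0.088 − 0.057) = €209.35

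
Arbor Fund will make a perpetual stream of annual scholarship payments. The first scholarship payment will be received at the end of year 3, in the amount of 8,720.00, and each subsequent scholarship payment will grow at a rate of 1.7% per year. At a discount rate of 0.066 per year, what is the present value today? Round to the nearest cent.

156605.13

Value at end of year 2: C₁ / (r − g) = 8,720.00 / (0.066 − 0.017) = 177,959.1837
Discount to today: PV = 177,959.1837 / (1 + 0.066)^2 = 177,959.1837 / 1.136356 = 156,605.13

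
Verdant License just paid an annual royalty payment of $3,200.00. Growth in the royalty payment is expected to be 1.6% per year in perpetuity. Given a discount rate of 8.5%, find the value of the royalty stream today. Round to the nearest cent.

$47118.84

D₁ = D₀ × (1 + g) = $3,200.00 × 1.016 = $3,251.2000
Growing perpetuity: P = D₁ / (r − g) = $3,251.2000 / (0.085 − 0.016) = $47,118.84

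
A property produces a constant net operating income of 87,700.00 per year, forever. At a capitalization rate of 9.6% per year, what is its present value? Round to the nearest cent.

913541.67

Level perpetuity: PV = C / r = 87,700.00 / 0.096 = 913,541.67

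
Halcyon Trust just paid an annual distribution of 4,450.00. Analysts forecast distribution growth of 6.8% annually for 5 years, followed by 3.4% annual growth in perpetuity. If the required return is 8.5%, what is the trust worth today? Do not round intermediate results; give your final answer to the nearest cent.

D_1 = 4752.60000
D_2 = 5075.77680
D_3 = 5420.92962
D_4 = 5789.55284
D_5 = 6183.24243
Terminal value at year 5: TV = D_5×(1+g_2)/(r−g_2) = 6393.47267/0.051 = 125362.20926
P_0 = D_1/(1+r)^1 + D_2/(1+r)^2 + D_3/(1+r)^3 + D_4/(1+r)^4 + D_5/(1+r)^5 + TV/(1+r)^5
    = 4380.27650 + 4311.64544 + 4244.08970 + 4177.59244 + 4112.13708 + 83371.56352 = 104597.30468

104597.30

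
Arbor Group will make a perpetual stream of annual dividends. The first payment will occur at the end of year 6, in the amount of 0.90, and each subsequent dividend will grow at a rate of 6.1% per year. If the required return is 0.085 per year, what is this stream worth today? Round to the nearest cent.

Value at end of year 5: C₁ / (r − g) = 0.90 / (0.085 − 0.061) = 37.5000
Discount to today: PV = 37.5000 / (1 + 0.085)^5 = 37.5000 / 1.503657 = 24.94

24.94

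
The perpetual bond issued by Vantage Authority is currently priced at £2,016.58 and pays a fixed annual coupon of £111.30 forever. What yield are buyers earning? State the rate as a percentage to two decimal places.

P = C/r ⇒ r = C/P = £111.30/£2,016.58 = 0.055192

5.52%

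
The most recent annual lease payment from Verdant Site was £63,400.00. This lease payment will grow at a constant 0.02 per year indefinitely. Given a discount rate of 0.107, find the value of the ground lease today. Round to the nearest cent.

D₁ = D₀ × (1 + g) = £63,400.00 × 1.02 = £64,668.0000
Growing perpetuity: P = D₁ / (r − g) = £64,668.0000 / (0.107 − 0.02) = £743,310.34

£743310.34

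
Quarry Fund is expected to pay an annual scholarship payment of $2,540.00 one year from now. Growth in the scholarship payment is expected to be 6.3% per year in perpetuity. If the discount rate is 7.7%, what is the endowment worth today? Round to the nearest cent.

$181428.57

Growing perpetuity: P = D₁ / (r − g) = $2,540.0000 / (0.077 − 0.063) = $181,428.57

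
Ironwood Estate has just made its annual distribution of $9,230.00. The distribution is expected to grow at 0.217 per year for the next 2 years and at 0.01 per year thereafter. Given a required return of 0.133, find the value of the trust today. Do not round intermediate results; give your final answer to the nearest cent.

$108009.53

D_1 = 11232.91000
D_2 = 13670.45147
Terminal value at year 2: TV = D_2×(1+g_2)/(r−g_2) = 13807.15598/0.123 = 112253.30069
P_0 = D_1/(1+r)^1 + D_2/(1+r)^2 + TV/(1+r)^2
    = 9914.30715 + 10649.34846 + 87445.86943 = 108009.52504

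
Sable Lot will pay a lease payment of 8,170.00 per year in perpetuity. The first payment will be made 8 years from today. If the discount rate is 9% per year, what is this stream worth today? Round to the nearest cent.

49658.55

Value at end of year 7: C / r = 8,170.00 / 0.09 = 90,777.7778
Discount to today: PV = 90,777.7778 / (1 + 0.09)^7 = 90,777.7778 / 1.828039 = 49,658.55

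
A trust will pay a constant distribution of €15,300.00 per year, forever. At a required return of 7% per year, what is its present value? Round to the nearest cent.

€218571.43

Level perpetuity: PV = C / r = €15,300.00 / 0.07 = €218,571.43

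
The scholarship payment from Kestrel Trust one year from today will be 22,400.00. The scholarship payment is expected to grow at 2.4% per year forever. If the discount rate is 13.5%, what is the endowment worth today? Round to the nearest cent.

Growing perpetuity: P = D₁ / (r − g) = 22,400.0000 / (0.135 − 0.024) = 201,801.80

201801.80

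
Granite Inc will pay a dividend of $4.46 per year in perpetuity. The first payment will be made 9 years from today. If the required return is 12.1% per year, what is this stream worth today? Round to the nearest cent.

Value at end of year 8: C / r = $4.46 / 0.121 = $36.8595
Discount to today: PV = $36.8595 / (1 + 0.121)^8 = $36.8595 / 2.493704 = $14.78

$14.78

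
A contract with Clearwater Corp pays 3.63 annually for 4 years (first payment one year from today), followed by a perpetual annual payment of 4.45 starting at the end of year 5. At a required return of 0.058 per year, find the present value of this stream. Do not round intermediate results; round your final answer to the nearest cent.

PV of 4-year annuity: 3.63 × [1 − (1+0.058)^−4] / 0.058 = 12.63615
Perpetuity value at year 4: 4.45 / 0.058 = 76.72414
PV of perpetuity: 76.72414 / (1+0.058)^4 = 61.23354
Total PV = 12.63615 + 61.23354 = 73.86969

73.87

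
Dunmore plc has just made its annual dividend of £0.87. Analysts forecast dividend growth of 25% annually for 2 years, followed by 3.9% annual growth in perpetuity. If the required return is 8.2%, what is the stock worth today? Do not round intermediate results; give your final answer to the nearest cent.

D_1 = 1.08750
D_2 = 1.35938
Terminal value at year 2: TV = D_2×(1+g_2)/(r−g_2) = 1.41239/0.043 = 32.84629
P_0 = D_1/(1+r)^1 + D_2/(1+r)^2 + TV/(1+r)^2
    = 1.00508 + 1.16114 + 28.05639 = 30.22262

£30.22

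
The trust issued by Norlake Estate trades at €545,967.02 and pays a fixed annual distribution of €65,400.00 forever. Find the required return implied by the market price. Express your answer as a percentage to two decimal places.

P = C/r ⇒ r = C/P = €65,400.00/€545,967.02 = 0.119787

11.98%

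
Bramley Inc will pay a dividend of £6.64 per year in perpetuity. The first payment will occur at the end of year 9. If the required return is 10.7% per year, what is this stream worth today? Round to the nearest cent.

Value at end of year 8: C / r = £6.64 / 0.107 = £62.0561
Discount to today: PV = £62.0561 / (1 + 0.107)^8 = £62.0561 / 2.255179 = £27.52

£27.52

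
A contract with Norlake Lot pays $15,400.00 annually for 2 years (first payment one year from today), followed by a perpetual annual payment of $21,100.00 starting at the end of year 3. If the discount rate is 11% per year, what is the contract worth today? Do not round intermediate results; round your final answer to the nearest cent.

$182056.80

PV of 2-year annuity: $15,400.00 × [1 − (1+0.11)^−2] / 0.11 = 26372.85935
Perpetuity value at year 2: $21,100.00 / 0.11 = 191818.18182
PV of perpetuity: 191818.18182 / (1+0.11)^2 = 155683.93947
Total PV = 26372.85935 + 155683.93947 = 182056.79881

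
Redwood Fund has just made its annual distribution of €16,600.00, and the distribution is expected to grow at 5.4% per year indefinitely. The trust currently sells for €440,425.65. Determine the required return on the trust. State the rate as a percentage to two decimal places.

D₁ = €16,600.00 × 1.054 = €17,496.4000
P = D₁/(r − g) ⇒ r = D₁/P + g = €17,496.4000/€440,425.65 + 0.054 = 0.039726 + 0.054 = 0.093726

9.37%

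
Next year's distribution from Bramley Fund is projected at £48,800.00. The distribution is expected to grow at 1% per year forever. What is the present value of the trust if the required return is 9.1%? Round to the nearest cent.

Growing perpetuity: P = D₁ / (r − g) = £48,800.0000 / (0.091 − 0.01) = £602,469.14

£602469.14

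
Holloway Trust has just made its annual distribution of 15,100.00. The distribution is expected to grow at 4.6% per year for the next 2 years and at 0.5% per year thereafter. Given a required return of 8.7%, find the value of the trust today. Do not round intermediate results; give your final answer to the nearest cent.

D_1 = 15794.60000
D_2 = 16521.15160
Terminal value at year 2: TV = D_2×(1+g_2)/(r−g_2) = 16603.75736/0.082 = 202484.84583
P_0 = D_1/(1+r)^1 + D_2/(1+r)^2 + TV/(1+r)^2
    = 14530.45078 + 13982.38410 + 171369.46368 = 199882.29856

199882.30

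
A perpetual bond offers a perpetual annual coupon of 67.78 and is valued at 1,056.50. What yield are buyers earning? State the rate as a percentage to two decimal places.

P = C/r ⇒ r = C/P = 67.78/1,056.50 = 0.064155

6.42%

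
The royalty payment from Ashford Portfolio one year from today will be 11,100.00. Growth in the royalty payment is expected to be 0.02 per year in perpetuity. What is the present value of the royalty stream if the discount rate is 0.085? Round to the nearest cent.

170769.23

Growing perpetuity: P = D₁ / (r − g) = 11,100.0000 / (0.085 − 0.02) = 170,769.23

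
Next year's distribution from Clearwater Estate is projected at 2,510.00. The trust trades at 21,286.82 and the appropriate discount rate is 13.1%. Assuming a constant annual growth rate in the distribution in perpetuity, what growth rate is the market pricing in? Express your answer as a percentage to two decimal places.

P = D₁/(r−g) ⇒ g = r − D₁/P = 0.131 − 2,510.00/21,286.82 = 0.013087

1.31%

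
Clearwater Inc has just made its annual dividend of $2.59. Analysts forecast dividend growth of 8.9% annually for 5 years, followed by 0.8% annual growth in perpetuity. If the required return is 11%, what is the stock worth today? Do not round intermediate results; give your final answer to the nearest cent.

D_1 = 2.82051
D_2 = 3.07154
D_3 = 3.34490
D_4 = 3.64260
D_5 = 3.96679
Terminal value at year 5: TV = D_5×(1+g_2)/(r−g_2) = 3.99852/0.102 = 39.20121
P_0 = D_1/(1+r)^1 + D_2/(1+r)^2 + D_3/(1+r)^3 + D_4/(1+r)^4 + D_5/(1+r)^5 + TV/(1+r)^5
    = 2.54100 + 2.49293 + 2.44576 + 2.39949 + 2.35410 + 23.26401 = 35.49729

$35.50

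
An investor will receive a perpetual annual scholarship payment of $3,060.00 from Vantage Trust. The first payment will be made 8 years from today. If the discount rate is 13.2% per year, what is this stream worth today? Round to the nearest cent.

$9732.46

Value at end of year 7: C / r = $3,060.00 / 0.132 = $23,181.8182
Discount to today: PV = $23,181.8182 / (1 + 0.132)^7 = $23,181.8182 / 2.381908 = $9,732.46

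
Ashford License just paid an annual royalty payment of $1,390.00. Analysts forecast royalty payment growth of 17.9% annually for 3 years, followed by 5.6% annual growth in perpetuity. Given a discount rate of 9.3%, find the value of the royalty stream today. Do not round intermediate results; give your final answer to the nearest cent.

D_1 = 1638.81000
D_2 = 1932.15699
D_3 = 2278.01309
Terminal value at year 3: TV = D_3×(1+g_2)/(r−g_2) = 2405.58182/0.037 = 65015.72498
P_0 = D_1/(1+r)^1 + D_2/(1+r)^2 + D_3/(1+r)^3 + TV/(1+r)^3
    = 1499.36871 + 1617.34283 + 1744.59944 + 49791.81115 = 54653.12213

$54653.12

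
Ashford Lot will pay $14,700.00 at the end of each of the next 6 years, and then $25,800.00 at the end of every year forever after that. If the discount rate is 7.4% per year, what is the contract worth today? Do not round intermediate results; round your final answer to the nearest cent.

$296387.13

PV of 6-year annuity: $14,700.00 × [1 − (1+0.074)^−6] / 0.074 = 69211.20510
Perpetuity value at year 6: $25,800.00 / 0.074 = 348648.64865
PV of perpetuity: 348648.64865 / (1+0.074)^6 = 227175.92133
Total PV = 69211.20510 + 227175.92133 = 296387.12643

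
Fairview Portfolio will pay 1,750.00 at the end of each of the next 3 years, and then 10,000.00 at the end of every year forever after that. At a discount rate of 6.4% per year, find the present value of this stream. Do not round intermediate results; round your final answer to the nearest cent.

PV of 3-year annuity: 1,750.00 × [1 − (1+0.064)^−3] / 0.064 = 4643.36668
Perpetuity value at year 3: 10,000.00 / 0.064 = 156250.00000
PV of perpetuity: 156250.00000 / (1+0.064)^3 = 129716.47613
Total PV = 4643.36668 + 129716.47613 = 134359.84281

134359.84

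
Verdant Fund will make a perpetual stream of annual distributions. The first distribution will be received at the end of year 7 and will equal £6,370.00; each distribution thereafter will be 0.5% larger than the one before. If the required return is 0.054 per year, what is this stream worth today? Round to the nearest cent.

£94819.94

Value at end of year 6: C₁ / (r − g) = £6,370.00 / (0.054 − 0.005) = £130,000.0000
Discount to today: PV = £130,000.0000 / (1 + 0.054)^6 = £130,000.0000 / 1.371020 = £94,819.94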